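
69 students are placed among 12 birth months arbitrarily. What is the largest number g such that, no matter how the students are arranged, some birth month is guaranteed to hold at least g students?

6

The 12 birth months are the holes and the 69 students are the pigeons.
If every birth month held at most 5 students, the total would be at most 12 × 5 = 60, which is less than 69.
So some birth month holds at least ⌈69/12⌉ = 6 students.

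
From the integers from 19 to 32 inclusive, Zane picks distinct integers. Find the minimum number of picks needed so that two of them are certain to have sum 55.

Two chosen integers sum to 55 exactly when both halves of some pair {x, 55−x} with 23 ≤ x ≤ 55−x ≤ 32 are chosen — 5 such pairs.
The remaining 4 elements (those with no distinct partner in range) can never complete a 55-sum, so the worst case takes all of them and one from each pair: 4 + 5 = 9.
By the pigeonhole principle, the 10th integer has to be the second member of some pair, so 9 + 1 = 10.

10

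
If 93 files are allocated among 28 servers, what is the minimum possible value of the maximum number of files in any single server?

4

The 28 servers are the holes and the 93 files are the pigeons.
If every server held at most 3 files, the total would be at most 28 × 3 = 84, which is less than 93.
So some server holds at least ⌈93/28⌉ = 4 files.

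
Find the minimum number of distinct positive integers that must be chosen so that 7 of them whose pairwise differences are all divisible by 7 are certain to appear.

Integers whose pairwise differences are multiples of 7 are exactly those sharing a remainder mod 7. By pigeonhole, the 7 residue classes mod 7 are the pigeonholes.
With 42 integers one could put 6 in each residue class and have no class reach 7.
The 43rd integer pushes some class to 7, so 7·6 + 1 = 43.

43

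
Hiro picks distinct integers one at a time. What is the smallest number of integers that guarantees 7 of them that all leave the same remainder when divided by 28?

169

By the pigeonhole principle, the 28 residue classes mod 28 are the pigeonholes.
With 168 integers one could put 6 in each residue class and have no class reach 7.
The 169th integer pushes some class to 7, so 28·6 + 1 = 169.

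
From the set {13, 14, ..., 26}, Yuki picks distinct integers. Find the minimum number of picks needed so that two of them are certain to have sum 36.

10

Two chosen integers sum to 36 exactly when both halves of some pair {x, 36−x} with 13 ≤ x ≤ 36−x ≤ 23 are chosen — 5 such pairs.
The remaining 4 elements (those with no distinct partner in range) can never complete a 36-sum, so the worst case takes all of them and one from each pair: 4 + 5 = 9.
Pigeonhole: the 10th integer has to be the second member of some pair, so 9 + 1 = 10.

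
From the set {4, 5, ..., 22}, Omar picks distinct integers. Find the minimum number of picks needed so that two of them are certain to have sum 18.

Two chosen integers sum to 18 exactly when both halves of some pair {x, 18−x} with 4 ≤ x ≤ 18−x ≤ 14 are chosen — 5 such pairs.
The remaining 9 elements (those with no distinct partner in range) can never complete a 18-sum, so the worst case takes all of them and one from each pair: 9 + 5 = 14.
The 15th integer has to be the second member of some pair, so 14 + 1 = 15.

15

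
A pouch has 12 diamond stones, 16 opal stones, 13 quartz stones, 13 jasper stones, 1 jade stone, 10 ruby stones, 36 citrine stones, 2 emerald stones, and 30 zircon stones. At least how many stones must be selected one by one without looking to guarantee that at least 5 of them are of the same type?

32

Pigeonhole: the 9 types are the holes; the stones drawn are the pigeons.
To avoid 5 of any one type, the worst case takes at most 4 of each type, or every stone of a type that has fewer than 4.
That gives 4 + 4 + 4 + 4 + 1 + 4 + 4 + 2 + 4 = 31 stones with no type reaching 5.
The next stone forces some type to 5, so 31 + 1 = 32.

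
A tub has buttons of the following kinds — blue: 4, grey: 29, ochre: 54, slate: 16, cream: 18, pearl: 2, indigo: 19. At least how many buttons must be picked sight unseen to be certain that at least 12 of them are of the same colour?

Put each drawn button into a box by colour. The largest draw with every box below 12 takes min(count, 11) from each colour; colours with fewer than 11 contribute all they have.
Σ min(cᵢ, 11) = 4 + 11 + 11 + 11 + 11 + 2 + 11 = 61.
Draw number 61 + 1 = 62 must push one box to 12.

62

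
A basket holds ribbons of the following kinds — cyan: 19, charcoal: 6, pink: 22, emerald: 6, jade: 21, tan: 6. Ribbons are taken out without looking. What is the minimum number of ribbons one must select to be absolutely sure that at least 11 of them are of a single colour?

49

Pigeonhole: put each drawn ribbon into a box by colour. The largest draw with every box below 11 takes min(count, 10) from each colour; colours with fewer than 10 contribute all they have.
Σ min(cᵢ, 10) = 10 + 6 + 10 + 6 + 10 + 6 = 48.
Draw number 48 + 1 = 49 must push one box to 11.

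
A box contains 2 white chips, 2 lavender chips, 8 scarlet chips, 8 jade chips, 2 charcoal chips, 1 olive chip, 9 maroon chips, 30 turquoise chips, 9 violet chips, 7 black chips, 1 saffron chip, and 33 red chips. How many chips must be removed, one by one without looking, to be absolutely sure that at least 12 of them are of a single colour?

72

By pigeonhole, put each drawn chip into a box by colour. The largest draw with every box below 12 takes min(count, 11) from each colour; colours with fewer than 11 contribute all they have.
Σ min(cᵢ, 11) = 2 + 2 + 8 + 8 + 2 + 1 + 9 + 11 + 9 + 7 + 1 + 11 = 71.
Draw number 71 + 1 = 72 must push one box to 12.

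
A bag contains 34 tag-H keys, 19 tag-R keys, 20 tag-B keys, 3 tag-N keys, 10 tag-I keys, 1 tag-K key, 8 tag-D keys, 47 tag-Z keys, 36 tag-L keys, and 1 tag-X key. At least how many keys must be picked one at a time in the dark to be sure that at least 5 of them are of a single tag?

34

An adversary could hand out at most 4 keys per tag (tag-N, tag-K, tag-X run out sooner): 4 + 4 + 4 + 3 + 4 + 1 + 4 + 4 + 4 + 1 = 33 keys and still no tag has 5.
One more key lands in a tag already at 4, so 34 draws are enough and 33 are not.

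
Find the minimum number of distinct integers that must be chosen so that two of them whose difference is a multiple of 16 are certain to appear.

17

Integers whose pairwise differences are multiples of 16 are exactly those sharing a remainder mod 16. The 16 residue classes mod 16 are the pigeonholes.
With 16 integers one could put 1 in each residue class and have no class reach 2.
The 17th integer pushes some class to 2, so 16·1 + 1 = 17.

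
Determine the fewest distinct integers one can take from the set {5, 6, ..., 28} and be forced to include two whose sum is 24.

A set avoiding the sum 24 can contain at most one of each pair {x, 24−x}, plus the 10 elements whose complement lies outside the range or equal to its own complement.
The integers 12, …, 28 (17 of them) are such a set: any two sum to at least 12+13 = 25 > 24.
By pigeonhole, any 18th integer completes one of the 7 pairs, so 18 choices force a sum of 24.

18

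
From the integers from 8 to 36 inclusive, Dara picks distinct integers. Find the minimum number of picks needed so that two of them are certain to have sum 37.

A set avoiding the sum 37 can contain at most one of each pair {x, 37−x}, plus the 7 elements whose complement lies outside the range.
The integers 19, …, 36 (18 of them) are such a set: any two sum to at least 19+20 = 39 > 37.
Pigeonhole: any 19th integer completes one of the 11 pairs, so 19 choices force a sum of 37.

19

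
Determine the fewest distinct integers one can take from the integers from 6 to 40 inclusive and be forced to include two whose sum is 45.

Group the elements by complementary pair {x, 45−x}: {6,39}, {7,38}, {8,37}, …, giving 17 two-element pairs and 1 integer whose partner 45−x falls outside [6,40].
Treating each of those 18 groups as a pigeonhole, one can pick one integer per group — 18 integers — with no two summing to 45.
The 19th integer lands in an occupied pair, forcing a sum of 45.

19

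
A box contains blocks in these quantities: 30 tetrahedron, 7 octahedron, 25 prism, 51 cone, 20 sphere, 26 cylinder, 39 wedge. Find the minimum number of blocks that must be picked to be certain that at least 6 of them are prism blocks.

In the worst case for collecting prism blocks, every non-prism block comes out first.
There are 30 + 7 + 51 + 20 + 26 + 39 = 173 non-prism blocks altogether.
After those, each further block must be prism, so 173 + 6 = 179 draws guarantee 6 prism blocks.

179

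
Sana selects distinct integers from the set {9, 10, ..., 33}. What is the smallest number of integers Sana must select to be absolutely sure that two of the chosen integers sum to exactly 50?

18

A set avoiding the sum 50 can contain at most one of each pair {x, 50−x}, plus the 9 elements whose complement lies outside the range or equal to its own complement.
The integers 9, …, 25 (17 of them) are such a set: any two sum to at least 9+10 = 19 and at most 24+25 = 49 < 50.
Pigeonhole: any 18th integer completes one of the 8 pairs, so 18 choices force a sum of 50.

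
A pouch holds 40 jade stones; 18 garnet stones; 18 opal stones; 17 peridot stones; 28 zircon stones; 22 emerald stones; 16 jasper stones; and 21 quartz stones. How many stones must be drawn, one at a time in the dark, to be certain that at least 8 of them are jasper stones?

In the worst case for collecting jasper stones, every non-jasper stone comes out first.
There are 40 + 18 + 18 + 17 + 28 + 22 + 21 = 164 non-jasper stones altogether.
After those, each further stone must be jasper, so 164 + 8 = 172 draws guarantee 8 jasper stones.

172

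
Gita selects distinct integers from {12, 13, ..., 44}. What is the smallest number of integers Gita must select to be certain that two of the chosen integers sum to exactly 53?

19

A set avoiding the sum 53 can contain at most one of each pair {x, 53−x}, plus the 3 elements whose complement lies outside the range.
The integers 27, …, 44 (18 of them) are such a set: any two sum to at least 27+28 = 55 > 53.
By pigeonhole, any 19th integer completes one of the 15 pairs, so 19 choices force a sum of 53.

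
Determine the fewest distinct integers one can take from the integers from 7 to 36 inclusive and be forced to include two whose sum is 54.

22

A set avoiding the sum 54 can contain at most one of each pair {x, 54−x}, plus the 12 elements whose complement lies outside the range or equal to its own complement.
The integers 7, …, 27 (21 of them) are such a set: any two sum to at least 7+8 = 15 and at most 26+27 = 53 < 54.
Pigeonhole: any 22nd integer completes one of the 9 pairs, so 22 choices force a sum of 54.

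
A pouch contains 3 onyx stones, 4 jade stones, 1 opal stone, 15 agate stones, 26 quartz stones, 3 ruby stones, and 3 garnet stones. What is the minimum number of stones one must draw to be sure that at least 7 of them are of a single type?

27

An adversary could hand out at most 6 stones per type (5 types run out sooner): 3 + 4 + 1 + 6 + 6 + 3 + 3 = 26 stones and still no type has 7.
One more stone lands in a type already at 6, so 27 draws are enough and 26 are not.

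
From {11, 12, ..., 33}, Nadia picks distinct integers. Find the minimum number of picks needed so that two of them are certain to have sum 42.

14

Group the elements by complementary pair {x, 42−x}: {11,31}, {12,30}, {13,29}, …, giving 10 two-element pairs, the single value 21 (it cannot pair with itself since the integers are distinct), and 2 integers whose partner 42−x falls outside [11,33].
By pigeonhole, treating each of those 13 groups as a pigeonhole, one can pick one integer per group — 13 integers — with no two summing to 42.
The 14th integer lands in an occupied pair, forcing a sum of 42.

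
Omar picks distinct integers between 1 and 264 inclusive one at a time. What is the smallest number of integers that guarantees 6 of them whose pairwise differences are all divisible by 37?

186

Integers whose pairwise differences are multiples of 37 are exactly those sharing a remainder mod 37. Pigeonhole: the 37 residue classes mod 37 are the pigeonholes.
With 185 integers one could put 5 in each residue class and have no class reach 6.
The 186th integer pushes some class to 6, so 37·5 + 1 = 186.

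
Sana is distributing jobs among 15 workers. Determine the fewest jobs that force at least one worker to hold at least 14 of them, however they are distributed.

196

With 195 jobs one could put exactly 13 in each of the 15 workers, and no worker would reach 14.
One more job must land in a worker that already has 13, giving it 14.
So 15 × 13 + 1 = 196 jobs are required.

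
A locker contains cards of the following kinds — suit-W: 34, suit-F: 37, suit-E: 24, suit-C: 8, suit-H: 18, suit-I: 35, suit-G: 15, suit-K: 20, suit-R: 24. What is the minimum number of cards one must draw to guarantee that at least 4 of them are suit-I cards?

184

In the worst case for collecting suit-I cards, every non-suit-I card comes out first.
There are 34 + 37 + 24 + 8 + 18 + 15 + 20 + 24 = 180 non-suit-I cards altogether.
After those, each further card must be suit-I, so 180 + 4 = 184 draws guarantee 4 suit-I cards.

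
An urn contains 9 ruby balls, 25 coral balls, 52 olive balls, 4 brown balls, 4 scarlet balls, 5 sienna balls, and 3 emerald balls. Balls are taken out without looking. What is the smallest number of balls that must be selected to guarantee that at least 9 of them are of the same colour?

An adversary could hand out at most 8 balls per colour (4 colours run out sooner): 8 + 8 + 8 + 4 + 4 + 5 + 3 = 40 balls and still no colour has 9.
Pigeonhole: one more ball lands in a colour already at 8, so 41 draws are enough and 40 are not.

41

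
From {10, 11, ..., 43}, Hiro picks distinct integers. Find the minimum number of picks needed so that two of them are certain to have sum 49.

20

A set avoiding the sum 49 can contain at most one of each pair {x, 49−x}, plus the 4 elements whose complement lies outside the range.
The integers 25, …, 43 (19 of them) are such a set: any two sum to at least 25+26 = 51 > 49.
By the pigeonhole principle, any 20th integer completes one of the 15 pairs, so 20 choices force a sum of 49.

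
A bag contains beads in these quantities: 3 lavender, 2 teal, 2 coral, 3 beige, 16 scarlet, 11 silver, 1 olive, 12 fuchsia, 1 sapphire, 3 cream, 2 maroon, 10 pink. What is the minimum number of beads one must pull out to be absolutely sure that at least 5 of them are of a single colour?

By pigeonhole, put each drawn bead into a box by colour. The largest draw with every box below 5 takes min(count, 4) from each colour; colours with fewer than 4 contribute all they have.
Σ min(cᵢ, 4) = 3 + 2 + 2 + 3 + 4 + 4 + 1 + 4 + 1 + 3 + 2 + 4 = 33.
Draw number 33 + 1 = 34 must push one box to 5.

34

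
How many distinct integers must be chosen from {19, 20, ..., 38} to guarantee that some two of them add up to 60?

13

A set avoiding the sum 60 can contain at most one of each pair {x, 60−x}, plus the 4 elements whose complement lies outside the range or equal to its own complement.
The integers 19, …, 30 (12 of them) are such a set: any two sum to at least 19+20 = 39 and at most 29+30 = 59 < 60.
Any 13th integer completes one of the 8 pairs, so 13 choices force a sum of 60.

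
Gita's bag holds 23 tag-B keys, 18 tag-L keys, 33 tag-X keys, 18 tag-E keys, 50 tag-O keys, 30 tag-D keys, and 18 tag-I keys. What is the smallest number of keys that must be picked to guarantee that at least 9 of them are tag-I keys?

181

In the worst case for collecting tag-I keys, every non-tag-I key comes out first.
There are 23 + 18 + 33 + 18 + 50 + 30 = 172 non-tag-I keys altogether.
After those, each further key must be tag-I, so 172 + 9 = 181 draws guarantee 9 tag-I keys.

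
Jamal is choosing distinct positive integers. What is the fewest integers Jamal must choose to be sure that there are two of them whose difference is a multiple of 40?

Integers whose pairwise differences are multiples of 40 are exactly those sharing a remainder mod 40. By pigeonhole, the 40 residue classes mod 40 are the pigeonholes.
With 40 integers one could put 1 in each residue class and have no class reach 2.
The 41st integer pushes some class to 2, so 40·1 + 1 = 41.

41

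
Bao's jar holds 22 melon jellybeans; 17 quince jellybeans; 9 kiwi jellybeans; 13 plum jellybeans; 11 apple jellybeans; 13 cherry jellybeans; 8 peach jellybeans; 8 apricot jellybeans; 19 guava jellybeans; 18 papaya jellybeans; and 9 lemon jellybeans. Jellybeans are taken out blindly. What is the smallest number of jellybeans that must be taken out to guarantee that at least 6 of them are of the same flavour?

56

An adversary could hand out at most 5 jellybeans per flavour: 5 + 5 + 5 + 5 + 5 + 5 + 5 + 5 + 5 + 5 + 5 = 55 jellybeans and still no flavour has 6.
One more jellybean lands in a flavour already at 5, so 56 draws are enough and 55 are not.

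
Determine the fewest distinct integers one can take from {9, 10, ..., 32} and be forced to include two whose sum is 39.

14

A set avoiding the sum 39 can contain at most one of each pair {x, 39−x}, plus the 2 elements whose complement lies outside the range.
The integers 20, …, 32 (13 of them) are such a set: any two sum to at least 20+21 = 41 > 39.
Pigeonhole: any 14th integer completes one of the 11 pairs, so 14 choices force a sum of 39.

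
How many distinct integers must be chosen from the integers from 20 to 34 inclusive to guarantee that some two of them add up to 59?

11

Group the elements by complementary pair {x, 59−x}: {25,34}, {26,33}, {27,32}, …, giving 5 two-element pairs and 5 integers whose partner 59−x falls outside [20,34].
By the pigeonhole principle, treating each of those 10 groups as a pigeonhole, one can pick one integer per group — 10 integers — with no two summing to 59.
The 11th integer lands in an occupied pair, forcing a sum of 59.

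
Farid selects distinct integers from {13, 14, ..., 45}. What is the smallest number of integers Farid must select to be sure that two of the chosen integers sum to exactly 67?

Group the elements by complementary pair {x, 67−x}: {22,45}, {23,44}, {24,43}, …, giving 12 two-element pairs and 9 integers whose partner 67−x falls outside [13,45].
By the pigeonhole principle, treating each of those 21 groups as a pigeonhole, one can pick one integer per group — 21 integers — with no two summing to 67.
The 22nd integer lands in an occupied pair, forcing a sum of 67.

22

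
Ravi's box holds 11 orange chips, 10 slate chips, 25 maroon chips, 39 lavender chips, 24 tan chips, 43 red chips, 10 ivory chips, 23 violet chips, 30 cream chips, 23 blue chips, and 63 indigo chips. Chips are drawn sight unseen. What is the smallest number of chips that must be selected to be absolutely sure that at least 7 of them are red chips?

In the worst case for collecting red chips, every non-red chip comes out first.
There are 11 + 10 + 25 + 39 + 24 + 10 + 23 + 30 + 23 + 63 = 258 non-red chips altogether.
After those, each further chip must be red, so 258 + 7 = 265 draws guarantee 7 red chips.

265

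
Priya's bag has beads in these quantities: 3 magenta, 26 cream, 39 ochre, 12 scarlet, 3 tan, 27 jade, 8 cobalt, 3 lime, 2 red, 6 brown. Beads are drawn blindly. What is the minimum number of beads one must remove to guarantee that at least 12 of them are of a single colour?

Pigeonhole: put each drawn bead into a box by colour. The largest draw with every box below 12 takes min(count, 11) from each colour; colours with fewer than 11 contribute all they have.
Σ min(cᵢ, 11) = 3 + 11 + 11 + 11 + 3 + 11 + 8 + 3 + 2 + 6 = 69.
Draw number 69 + 1 = 70 must push one box to 12.

70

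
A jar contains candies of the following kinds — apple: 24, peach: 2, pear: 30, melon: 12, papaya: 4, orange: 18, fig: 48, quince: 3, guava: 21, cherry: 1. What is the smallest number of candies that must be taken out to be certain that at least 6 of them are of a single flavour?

The 10 flavours are the holes; the candies drawn are the pigeons.
To avoid 6 of any one flavour, the worst case takes at most 5 of each flavour, or every candy of a flavour that has fewer than 5.
That gives 5 + 2 + 5 + 5 + 4 + 5 + 5 + 3 + 5 + 1 = 40 candies with no flavour reaching 6.
The next candy forces some flavour to 6, so 40 + 1 = 41.

41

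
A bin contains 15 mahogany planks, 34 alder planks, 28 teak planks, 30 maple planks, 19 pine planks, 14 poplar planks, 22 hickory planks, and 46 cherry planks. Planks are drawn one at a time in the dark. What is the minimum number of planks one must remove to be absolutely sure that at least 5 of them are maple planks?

183

In the worst case for collecting maple planks, every non-maple plank comes out first.
There are 15 + 34 + 28 + 19 + 14 + 22 + 46 = 178 non-maple planks altogether.
After those, each further plank must be maple, so 178 + 5 = 183 draws guarantee 5 maple planks.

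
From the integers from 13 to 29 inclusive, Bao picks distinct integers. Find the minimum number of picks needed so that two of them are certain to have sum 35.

A set avoiding the sum 35 can contain at most one of each pair {x, 35−x}, plus the 7 elements whose complement lies outside the range.
The integers 18, …, 29 (12 of them) are such a set: any two sum to at least 18+19 = 37 > 35.
Pigeonhole: any 13th integer completes one of the 5 pairs, so 13 choices force a sum of 35.

13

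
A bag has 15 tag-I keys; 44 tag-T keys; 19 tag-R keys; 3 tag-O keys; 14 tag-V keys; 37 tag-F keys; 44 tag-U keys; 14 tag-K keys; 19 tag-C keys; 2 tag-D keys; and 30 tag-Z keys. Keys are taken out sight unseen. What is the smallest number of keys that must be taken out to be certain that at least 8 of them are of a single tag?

An adversary could hand out at most 7 keys per tag (tag-O, tag-D run out sooner): 7 + 7 + 7 + 3 + 7 + 7 + 7 + 7 + 7 + 2 + 7 = 68 keys and still no tag has 8.
By the pigeonhole principle, one more key lands in a tag already at 7, so 69 draws are enough and 68 are not.

69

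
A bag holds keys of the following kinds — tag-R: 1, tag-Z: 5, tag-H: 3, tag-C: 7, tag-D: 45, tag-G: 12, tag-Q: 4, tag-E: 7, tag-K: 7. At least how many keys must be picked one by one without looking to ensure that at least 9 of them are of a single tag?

An adversary could hand out at most 8 keys per tag (7 tags run out sooner): 1 + 5 + 3 + 7 + 8 + 8 + 4 + 7 + 7 = 50 keys and still no tag has 9.
One more key lands in a tag already at 8, so 51 draws are enough and 50 are not.

51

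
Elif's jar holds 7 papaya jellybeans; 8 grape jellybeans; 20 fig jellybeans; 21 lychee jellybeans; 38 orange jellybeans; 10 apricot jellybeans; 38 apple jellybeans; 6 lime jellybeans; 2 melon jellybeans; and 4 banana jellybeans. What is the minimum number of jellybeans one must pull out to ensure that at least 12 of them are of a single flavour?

82

The 10 flavours are the holes; the jellybeans drawn are the pigeons.
To avoid 12 of any one flavour, the worst case takes at most 11 of each flavour, or every jellybean of a flavour that has fewer than 11.
That gives 7 + 8 + 11 + 11 + 11 + 10 + 11 + 6 + 2 + 4 = 81 jellybeans with no flavour reaching 12.
The next jellybean forces some flavour to 12, so 81 + 1 = 82.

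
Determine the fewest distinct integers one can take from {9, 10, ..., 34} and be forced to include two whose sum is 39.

Group the elements by complementary pair {x, 39−x}: {9,30}, {10,29}, {11,28}, …, giving 11 two-element pairs and 4 integers whose partner 39−x falls outside [9,34].
By pigeonhole, treating each of those 15 groups as a pigeonhole, one can pick one integer per group — 15 integers — with no two summing to 39.
The 16th integer lands in an occupied pair, forcing a sum of 39.

16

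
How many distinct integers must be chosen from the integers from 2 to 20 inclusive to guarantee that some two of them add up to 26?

13

Group the elements by complementary pair {x, 26−x}: {6,20}, {7,19}, {8,18}, …, giving 7 two-element pairs, the single value 13 (it cannot pair with itself since the integers are distinct), and 4 integers whose partner 26−x falls outside [2,20].
Treating each of those 12 groups as a pigeonhole, one can pick one integer per group — 12 integers — with no two summing to 26.
The 13th integer lands in an occupied pair, forcing a sum of 26.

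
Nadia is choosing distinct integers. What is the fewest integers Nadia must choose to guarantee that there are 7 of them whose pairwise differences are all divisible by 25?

Integers whose pairwise differences are multiples of 25 are exactly those sharing a remainder mod 25. The 25 residue classes mod 25 are the pigeonholes.
With 150 integers one could put 6 in each residue class and have no class reach 7.
The 151st integer pushes some class to 7, so 25·6 + 1 = 151.

151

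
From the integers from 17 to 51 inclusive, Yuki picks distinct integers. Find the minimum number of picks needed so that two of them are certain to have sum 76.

A set avoiding the sum 76 can contain at most one of each pair {x, 76−x}, plus the 9 elements whose complement lies outside the range or equal to its own complement.
The integers 17, …, 38 (22 of them) are such a set: any two sum to at least 17+18 = 35 and at most 37+38 = 75 < 76.
Pigeonhole: any 23rd integer completes one of the 13 pairs, so 23 choices force a sum of 76.

23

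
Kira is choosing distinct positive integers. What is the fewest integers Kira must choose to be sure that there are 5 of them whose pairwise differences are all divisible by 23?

93

Integers whose pairwise differences are multiples of 23 are exactly those sharing a remainder mod 23. The 23 residue classes mod 23 are the pigeonholes.
With 92 integers one could put 4 in each residue class and have no class reach 5.
The 93rd integer pushes some class to 5, so 23·4 + 1 = 93.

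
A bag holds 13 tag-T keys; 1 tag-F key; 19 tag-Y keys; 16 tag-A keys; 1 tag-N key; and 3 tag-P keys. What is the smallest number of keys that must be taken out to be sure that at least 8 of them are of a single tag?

27

The 6 tags are the holes; the keys drawn are the pigeons.
To avoid 8 of any one tag, the worst case takes at most 7 of each tag, or every key of a tag that has fewer than 7.
That gives 7 + 1 + 7 + 7 + 1 + 3 = 26 keys with no tag reaching 8.
The next key forces some tag to 8, so 26 + 1 = 27.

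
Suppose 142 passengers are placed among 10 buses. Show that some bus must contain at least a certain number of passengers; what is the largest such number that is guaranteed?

By the pigeonhole principle, the 10 buses are the holes and the 142 passengers are the pigeons.
If every bus held at most 14 passengers, the total would be at most 10 × 14 = 140, which is less than 142.
So some bus holds at least ⌈142/10⌉ = 15 passengers.

15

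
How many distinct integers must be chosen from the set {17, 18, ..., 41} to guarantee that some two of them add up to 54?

Two chosen integers sum to 54 exactly when both halves of some pair {x, 54−x} with 17 ≤ x ≤ 54−x ≤ 37 are chosen — 10 such pairs.
The remaining 5 elements (those with no distinct partner in range) can never complete a 54-sum, so the worst case takes all of them and one from each pair: 5 + 10 = 15.
The 16th integer has to be the second member of some pair, so 15 + 1 = 16.

16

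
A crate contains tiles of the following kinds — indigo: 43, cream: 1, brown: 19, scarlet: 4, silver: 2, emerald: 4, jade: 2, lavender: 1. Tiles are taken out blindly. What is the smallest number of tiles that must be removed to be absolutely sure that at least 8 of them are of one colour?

29

An adversary could hand out at most 7 tiles per colour (6 colours run out sooner): 7 + 1 + 7 + 4 + 2 + 4 + 2 + 1 = 28 tiles and still no colour has 8.
One more tile lands in a colour already at 7, so 29 draws are enough and 28 are not.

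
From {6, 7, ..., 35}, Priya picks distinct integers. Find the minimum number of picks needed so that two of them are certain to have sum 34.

20

Two chosen integers sum to 34 exactly when both halves of some pair {x, 34−x} with 6 ≤ x ≤ 34−x ≤ 28 are chosen — 11 such pairs.
The remaining 8 elements (those with no distinct partner in range) can never complete a 34-sum, so the worst case takes all of them and one from each pair: 8 + 11 = 19.
Pigeonhole: the 20th integer has to be the second member of some pair, so 19 + 1 = 20.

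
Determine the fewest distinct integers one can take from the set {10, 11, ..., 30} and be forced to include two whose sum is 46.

A set avoiding the sum 46 can contain at most one of each pair {x, 46−x}, plus the 7 elements whose complement lies outside the range or equal to its own complement.
The integers 10, …, 23 (14 of them) are such a set: any two sum to at least 10+11 = 21 and at most 22+23 = 45 < 46.
By pigeonhole, any 15th integer completes one of the 7 pairs, so 15 choices force a sum of 46.

15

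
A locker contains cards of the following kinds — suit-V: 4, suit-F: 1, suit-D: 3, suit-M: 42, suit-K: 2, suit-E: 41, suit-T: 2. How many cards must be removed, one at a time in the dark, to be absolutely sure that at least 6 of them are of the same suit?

By the pigeonhole principle, the 7 suits are the holes; the cards drawn are the pigeons.
To avoid 6 of any one suit, the worst case takes at most 5 of each suit, or every card of a suit that has fewer than 5.
That gives 4 + 1 + 3 + 5 + 2 + 5 + 2 = 22 cards with no suit reaching 6.
The next card forces some suit to 6, so 22 + 1 = 23.

23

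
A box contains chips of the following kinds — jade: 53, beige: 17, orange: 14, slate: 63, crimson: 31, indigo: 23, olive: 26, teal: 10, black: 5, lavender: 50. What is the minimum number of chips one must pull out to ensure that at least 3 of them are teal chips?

285

In the worst case for collecting teal chips, every non-teal chip comes out first.
There are 53 + 17 + 14 + 63 + 31 + 23 + 26 + 5 + 50 = 282 non-teal chips altogether.
After those, each further chip must be teal, so 282 + 3 = 285 draws guarantee 3 teal chips.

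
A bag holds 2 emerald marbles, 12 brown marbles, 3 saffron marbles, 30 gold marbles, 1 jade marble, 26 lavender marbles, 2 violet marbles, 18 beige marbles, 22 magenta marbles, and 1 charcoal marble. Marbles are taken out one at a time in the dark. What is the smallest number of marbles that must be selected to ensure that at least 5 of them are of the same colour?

30

Put each drawn marble into a box by colour. The largest draw with every box below 5 takes min(count, 4) from each colour; colours with fewer than 4 contribute all they have.
Σ min(cᵢ, 4) = 2 + 4 + 3 + 4 + 1 + 4 + 2 + 4 + 4 + 1 = 29.
Draw number 29 + 1 = 30 must push one box to 5.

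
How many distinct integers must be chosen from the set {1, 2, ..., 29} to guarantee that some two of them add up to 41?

Group the elements by complementary pair {x, 41−x}: {12,29}, {13,28}, {14,27}, …, giving 9 two-element pairs and 11 integers whose partner 41−x falls outside [1,29].
Pigeonhole: treating each of those 20 groups as a pigeonhole, one can pick one integer per group — 20 integers — with no two summing to 41.
The 21st integer lands in an occupied pair, forcing a sum of 41.

21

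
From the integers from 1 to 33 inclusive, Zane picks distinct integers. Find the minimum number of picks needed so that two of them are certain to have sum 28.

21

Two chosen integers sum to 28 exactly when both halves of some pair {x, 28−x} with 1 ≤ x ≤ 28−x ≤ 27 are chosen — 13 such pairs.
The remaining 7 elements (those with no distinct partner in range) can never complete a 28-sum, so the worst case takes all of them and one from each pair: 7 + 13 = 20.
Pigeonhole: the 21st integer has to be the second member of some pair, so 20 + 1 = 21.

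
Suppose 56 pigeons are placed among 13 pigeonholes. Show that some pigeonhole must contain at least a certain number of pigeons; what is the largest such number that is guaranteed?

5

The 13 pigeonholes are the holes and the 56 pigeons are the pigeons.
If every pigeonhole held at most 4 pigeons, the total would be at most 13 × 4 = 52, which is less than 56.
So some pigeonhole holds at least ⌈56/13⌉ = 5 pigeons.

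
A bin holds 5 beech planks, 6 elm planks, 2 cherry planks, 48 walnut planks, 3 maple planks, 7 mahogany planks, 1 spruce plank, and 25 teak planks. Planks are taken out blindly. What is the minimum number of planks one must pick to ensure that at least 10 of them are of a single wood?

43

Put each drawn plank into a box by wood. The largest draw with every box below 10 takes min(count, 9) from each wood; woods with fewer than 9 contribute all they have.
Σ min(cᵢ, 9) = 5 + 6 + 2 + 9 + 3 + 7 + 1 + 9 = 42.
Draw number 42 + 1 = 43 must push one box to 10.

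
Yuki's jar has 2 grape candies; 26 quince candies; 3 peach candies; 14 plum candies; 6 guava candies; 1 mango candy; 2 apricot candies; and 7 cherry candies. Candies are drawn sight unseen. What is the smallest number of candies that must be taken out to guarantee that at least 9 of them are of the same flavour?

38

The 8 flavours are the holes; the candies drawn are the pigeons.
To avoid 9 of any one flavour, the worst case takes at most 8 of each flavour, or every candy of a flavour that has fewer than 8.
That gives 2 + 8 + 3 + 8 + 6 + 1 + 2 + 7 = 37 candies with no flavour reaching 9.
The next candy forces some flavour to 9, so 37 + 1 = 38.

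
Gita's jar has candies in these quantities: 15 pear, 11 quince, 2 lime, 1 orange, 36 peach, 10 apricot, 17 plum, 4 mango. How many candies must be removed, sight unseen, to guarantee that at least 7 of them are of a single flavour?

By the pigeonhole principle, put each drawn candy into a box by flavour. The largest draw with every box below 7 takes min(count, 6) from each flavour; flavours with fewer than 6 contribute all they have.
Σ min(cᵢ, 6) = 6 + 6 + 2 + 1 + 6 + 6 + 6 + 4 = 37.
Draw number 37 + 1 = 38 must push one box to 7.

38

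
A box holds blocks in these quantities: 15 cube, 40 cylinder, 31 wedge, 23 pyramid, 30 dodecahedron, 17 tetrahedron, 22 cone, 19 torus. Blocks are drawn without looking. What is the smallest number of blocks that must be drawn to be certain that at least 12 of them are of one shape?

89

An adversary could hand out at most 11 blocks per shape: 11 + 11 + 11 + 11 + 11 + 11 + 11 + 11 = 88 blocks and still no shape has 12.
Pigeonhole: one more block lands in a shape already at 11, so 89 draws are enough and 88 are not.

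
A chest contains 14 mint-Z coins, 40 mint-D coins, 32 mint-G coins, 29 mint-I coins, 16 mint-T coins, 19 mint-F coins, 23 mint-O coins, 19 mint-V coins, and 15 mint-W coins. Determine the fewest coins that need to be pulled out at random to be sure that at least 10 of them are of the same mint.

82

By pigeonhole, put each drawn coin into a box by mint. The largest draw with every box below 10 takes min(count, 9) from each mint.
Σ min(cᵢ, 9) = 9 + 9 + 9 + 9 + 9 + 9 + 9 + 9 + 9 = 81.
Draw number 81 + 1 = 82 must push one box to 10.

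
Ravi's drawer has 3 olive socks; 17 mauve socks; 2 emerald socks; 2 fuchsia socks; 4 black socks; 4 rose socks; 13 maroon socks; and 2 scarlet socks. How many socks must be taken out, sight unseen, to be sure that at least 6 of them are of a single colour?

An adversary could hand out at most 5 socks per colour (6 colours run out sooner): 3 + 5 + 2 + 2 + 4 + 4 + 5 + 2 = 27 socks and still no colour has 6.
One more sock lands in a colour already at 5, so 28 draws are enough and 27 are not.

28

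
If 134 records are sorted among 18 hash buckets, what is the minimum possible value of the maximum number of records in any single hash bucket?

The 18 hash buckets are the holes and the 134 records are the pigeons.
If every hash bucket held at most 7 records, the total would be at most 18 × 7 = 126, which is less than 134.
So some hash bucket holds at least ⌈134/18⌉ = 8 records.

8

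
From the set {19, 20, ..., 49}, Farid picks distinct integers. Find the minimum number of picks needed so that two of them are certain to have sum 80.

23

Group the elements by complementary pair {x, 80−x}: {31,49}, {32,48}, {33,47}, …, giving 9 two-element pairs, the single value 40 (it cannot pair with itself since the integers are distinct), and 12 integers whose partner 80−x falls outside [19,49].
Treating each of those 22 groups as a pigeonhole, one can pick one integer per group — 22 integers — with no two summing to 80.
The 23rd integer lands in an occupied pair, forcing a sum of 80.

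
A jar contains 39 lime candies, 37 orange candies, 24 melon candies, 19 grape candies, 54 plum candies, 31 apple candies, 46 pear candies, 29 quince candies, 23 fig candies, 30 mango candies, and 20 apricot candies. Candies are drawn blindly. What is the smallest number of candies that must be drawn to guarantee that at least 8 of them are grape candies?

341

In the worst case for collecting grape candies, every non-grape candy comes out first.
There are 39 + 37 + 24 + 54 + 31 + 46 + 29 + 23 + 30 + 20 = 333 non-grape candies altogether.
After those, each further candy must be grape, so 333 + 8 = 341 draws guarantee 8 grape candies.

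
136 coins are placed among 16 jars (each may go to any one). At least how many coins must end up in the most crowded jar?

The 16 jars are the holes and the 136 coins are the pigeons.
If every jar held at most 8 coins, the total would be at most 16 × 8 = 128, which is less than 136.
So some jar holds at least ⌈136/16⌉ = 9 coins.

9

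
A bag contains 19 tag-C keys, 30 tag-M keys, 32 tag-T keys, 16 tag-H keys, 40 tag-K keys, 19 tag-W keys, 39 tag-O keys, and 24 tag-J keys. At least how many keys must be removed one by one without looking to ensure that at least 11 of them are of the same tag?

Put each drawn key into a box by tag. The largest draw with every box below 11 takes min(count, 10) from each tag.
Σ min(cᵢ, 10) = 10 + 10 + 10 + 10 + 10 + 10 + 10 + 10 = 80.
Draw number 80 + 1 = 81 must push one box to 11.

81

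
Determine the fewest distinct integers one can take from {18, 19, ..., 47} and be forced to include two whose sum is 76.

A set avoiding the sum 76 can contain at most one of each pair {x, 76−x}, plus the 12 elements whose complement lies outside the range or equal to its own complement.
The integers 18, …, 38 (21 of them) are such a set: any two sum to at least 18+19 = 37 and at most 37+38 = 75 < 76.
By the pigeonhole principle, any 22nd integer completes one of the 9 pairs, so 22 choices force a sum of 76.

22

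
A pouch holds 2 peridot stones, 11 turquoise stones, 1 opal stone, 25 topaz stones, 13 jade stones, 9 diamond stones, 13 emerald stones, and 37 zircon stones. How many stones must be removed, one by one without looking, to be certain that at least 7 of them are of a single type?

40

By the pigeonhole principle, the 8 types are the holes; the stones drawn are the pigeons.
To avoid 7 of any one type, the worst case takes at most 6 of each type, or every stone of a type that has fewer than 6.
That gives 2 + 6 + 1 + 6 + 6 + 6 + 6 + 6 = 39 stones with no type reaching 7.
The next stone forces some type to 7, so 39 + 1 = 40.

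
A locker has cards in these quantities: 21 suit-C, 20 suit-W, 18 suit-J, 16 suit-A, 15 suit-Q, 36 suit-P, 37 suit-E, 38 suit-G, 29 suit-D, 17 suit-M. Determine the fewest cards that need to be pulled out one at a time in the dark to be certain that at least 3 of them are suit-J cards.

In the worst case for collecting suit-J cards, every non-suit-J card comes out first.
There are 21 + 20 + 16 + 15 + 36 + 37 + 38 + 29 + 17 = 229 non-suit-J cards altogether.
After those, each further card must be suit-J, so 229 + 3 = 232 draws guarantee 3 suit-J cards.

232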